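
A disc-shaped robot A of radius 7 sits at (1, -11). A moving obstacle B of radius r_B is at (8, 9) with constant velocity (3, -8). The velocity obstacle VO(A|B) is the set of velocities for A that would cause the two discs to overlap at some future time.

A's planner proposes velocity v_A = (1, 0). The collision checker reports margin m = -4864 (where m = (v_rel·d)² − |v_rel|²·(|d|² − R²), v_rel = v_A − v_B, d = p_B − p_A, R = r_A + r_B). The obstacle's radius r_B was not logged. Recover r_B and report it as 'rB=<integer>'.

m = -4864
d = (7, 20);  v_rel = (-2, 8),  |v_rel|² = 68
v_rel×d = (-2)·(20) − (8)·(7) = -96
since m = R²·68 − (-96)²:  R² = (9216 + -4864) / 68 = 64
R = √64 = 8  ⇒  r_B = 8 − 7 = 1

rB=1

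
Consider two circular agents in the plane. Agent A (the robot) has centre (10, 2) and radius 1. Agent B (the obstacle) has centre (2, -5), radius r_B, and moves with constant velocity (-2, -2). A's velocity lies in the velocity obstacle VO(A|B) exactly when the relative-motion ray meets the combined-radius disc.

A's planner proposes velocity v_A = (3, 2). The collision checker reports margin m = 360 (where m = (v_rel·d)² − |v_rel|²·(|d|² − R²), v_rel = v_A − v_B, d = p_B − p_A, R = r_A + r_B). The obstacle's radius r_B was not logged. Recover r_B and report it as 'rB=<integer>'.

m = 360
d = (-8, -7);  v_rel = (5, 4),  |v_rel|² = 41
v_rel×d = (5)·(-7) − (4)·(-8) = -3
since m = R²·41 − (-3)²:  R² = (9 + 360) / 41 = 9
R = √9 = 3  ⇒  r_B = 3 − 1 = 2

rB=2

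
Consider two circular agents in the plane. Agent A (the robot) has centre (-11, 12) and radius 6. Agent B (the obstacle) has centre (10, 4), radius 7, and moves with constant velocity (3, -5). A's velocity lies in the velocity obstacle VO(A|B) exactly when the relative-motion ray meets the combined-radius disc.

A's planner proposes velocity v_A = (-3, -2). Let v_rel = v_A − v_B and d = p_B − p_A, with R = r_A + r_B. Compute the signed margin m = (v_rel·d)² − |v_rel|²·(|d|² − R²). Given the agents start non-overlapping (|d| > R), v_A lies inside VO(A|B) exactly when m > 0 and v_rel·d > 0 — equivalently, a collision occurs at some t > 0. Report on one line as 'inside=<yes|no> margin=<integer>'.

d = (21, -8),  |d|² = 505;  R = 6+7 = 13,  c = 505−13² = 336
v_rel = (-6, 3),  |v_rel|² = 45;  v_rel·d = (-6)·(21) + (3)·(-8) = -150
45·t² + 300·t + 336 = 0  ⇒  m = (-150)² − 45·336 = 7380
m = 7380 > 0,  v_rel·d = -150 < 0  ⇒  outside

inside=no margin=7380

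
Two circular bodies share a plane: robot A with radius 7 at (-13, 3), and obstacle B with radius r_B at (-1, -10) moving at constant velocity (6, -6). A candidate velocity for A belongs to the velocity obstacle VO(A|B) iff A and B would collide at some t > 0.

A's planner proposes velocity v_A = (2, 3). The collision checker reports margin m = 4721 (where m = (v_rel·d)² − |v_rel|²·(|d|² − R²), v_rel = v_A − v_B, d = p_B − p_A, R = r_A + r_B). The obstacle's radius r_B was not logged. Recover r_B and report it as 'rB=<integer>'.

m = 4721
d = (12, -13);  v_rel = (-4, 9),  |v_rel|² = 97
v_rel×d = (-4)·(-13) − (9)·(12) = -56
since m = R²·97 − (-56)²:  R² = (3136 + 4721) / 97 = 81
R = √81 = 9  ⇒  r_B = 9 − 7 = 2

rB=2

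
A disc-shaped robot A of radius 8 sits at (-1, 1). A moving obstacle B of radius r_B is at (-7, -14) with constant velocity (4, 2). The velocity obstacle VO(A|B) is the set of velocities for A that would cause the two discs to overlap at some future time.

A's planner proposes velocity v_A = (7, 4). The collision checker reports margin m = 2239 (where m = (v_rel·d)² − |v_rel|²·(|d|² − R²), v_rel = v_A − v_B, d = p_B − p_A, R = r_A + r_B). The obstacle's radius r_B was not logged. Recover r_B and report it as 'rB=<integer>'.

m = 2239
d = (-6, -15);  v_rel = (3, 2),  |v_rel|² = 13
v_rel×d = (3)·(-15) − (2)·(-6) = -33
since m = R²·13 − (-33)²:  R² = (1089 + 2239) / 13 = 256
R = √256 = 16  ⇒  r_B = 16 − 8 = 8

rB=8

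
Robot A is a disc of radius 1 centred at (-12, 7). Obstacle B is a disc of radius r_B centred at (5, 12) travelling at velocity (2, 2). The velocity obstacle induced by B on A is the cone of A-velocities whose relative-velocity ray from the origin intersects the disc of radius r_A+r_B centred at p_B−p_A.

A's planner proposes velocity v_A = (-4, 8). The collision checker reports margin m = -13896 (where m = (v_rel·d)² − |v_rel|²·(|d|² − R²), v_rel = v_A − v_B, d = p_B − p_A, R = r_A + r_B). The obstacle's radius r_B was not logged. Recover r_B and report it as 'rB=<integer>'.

m = -13896
d = (17, 5);  v_rel = (-6, 6),  |v_rel|² = 72
v_rel×d = (-6)·(5) − (6)·(17) = -132
since m = R²·72 − (-132)²:  R² = (17424 + -13896) / 72 = 49
R = √49 = 7  ⇒  r_B = 7 − 1 = 6

rB=6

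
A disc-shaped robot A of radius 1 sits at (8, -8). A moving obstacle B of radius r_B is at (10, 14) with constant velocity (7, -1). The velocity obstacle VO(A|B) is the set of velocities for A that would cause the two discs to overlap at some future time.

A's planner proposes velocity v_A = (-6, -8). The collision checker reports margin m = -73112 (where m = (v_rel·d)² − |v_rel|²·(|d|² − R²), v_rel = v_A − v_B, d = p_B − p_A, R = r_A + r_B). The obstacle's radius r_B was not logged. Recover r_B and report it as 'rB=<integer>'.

m = -73112
d = (2, 22);  v_rel = (-13, -7),  |v_rel|² = 218
v_rel×d = (-13)·(22) − (-7)·(2) = -272
since m = R²·218 − (-272)²:  R² = (73984 + -73112) / 218 = 4
R = √4 = 2  ⇒  r_B = 2 − 1 = 1

rB=1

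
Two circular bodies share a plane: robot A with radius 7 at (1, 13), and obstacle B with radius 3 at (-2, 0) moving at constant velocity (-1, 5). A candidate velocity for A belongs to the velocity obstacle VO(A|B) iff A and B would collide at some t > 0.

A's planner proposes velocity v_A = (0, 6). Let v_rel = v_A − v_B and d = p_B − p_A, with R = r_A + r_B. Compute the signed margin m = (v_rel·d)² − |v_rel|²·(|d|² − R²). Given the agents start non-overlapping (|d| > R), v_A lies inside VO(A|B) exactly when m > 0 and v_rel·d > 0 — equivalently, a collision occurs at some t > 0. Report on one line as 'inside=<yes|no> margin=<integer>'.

d = (-3, -13),  |d|² = 178;  R = 7+3 = 10,  c = 178−10² = 78
v_rel = (1, 1),  |v_rel|² = 2;  v_rel·d = (1)·(-3) + (1)·(-13) = -16
2·t² + 32·t + 78 = 0  ⇒  m = (-16)² − 2·78 = 100
m = 100 > 0,  v_rel·d = -16 < 0  ⇒  outside

inside=no margin=100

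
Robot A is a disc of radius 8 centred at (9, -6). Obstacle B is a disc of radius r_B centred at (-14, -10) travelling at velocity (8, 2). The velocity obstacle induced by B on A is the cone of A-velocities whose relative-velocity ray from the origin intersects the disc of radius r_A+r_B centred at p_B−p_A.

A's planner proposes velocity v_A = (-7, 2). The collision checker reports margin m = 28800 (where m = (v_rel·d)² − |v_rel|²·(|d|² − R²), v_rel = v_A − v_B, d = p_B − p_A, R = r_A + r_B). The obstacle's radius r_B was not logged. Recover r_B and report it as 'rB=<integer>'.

m = 28800
d = (-23, -4);  v_rel = (-15, 0),  |v_rel|² = 225
v_rel×d = (-15)·(-4) − (0)·(-23) = 60
since m = R²·225 − 60²:  R² = (3600 + 28800) / 225 = 144
R = √144 = 12  ⇒  r_B = 12 − 8 = 4

rB=4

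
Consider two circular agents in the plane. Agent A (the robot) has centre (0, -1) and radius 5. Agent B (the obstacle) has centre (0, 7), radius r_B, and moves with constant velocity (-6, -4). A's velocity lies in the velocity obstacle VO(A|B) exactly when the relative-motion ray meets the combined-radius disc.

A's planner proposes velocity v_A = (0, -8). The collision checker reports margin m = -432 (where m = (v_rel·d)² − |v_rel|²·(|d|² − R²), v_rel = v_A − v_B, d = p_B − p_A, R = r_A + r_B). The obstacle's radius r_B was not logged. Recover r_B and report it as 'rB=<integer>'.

m = -432
d = (0, 8);  v_rel = (6, -4),  |v_rel|² = 52
v_rel×d = (6)·(8) − (-4)·(0) = 48
since m = R²·52 − 48²:  R² = (2304 + -432) / 52 = 36
R = √36 = 6  ⇒  r_B = 6 − 5 = 1

rB=1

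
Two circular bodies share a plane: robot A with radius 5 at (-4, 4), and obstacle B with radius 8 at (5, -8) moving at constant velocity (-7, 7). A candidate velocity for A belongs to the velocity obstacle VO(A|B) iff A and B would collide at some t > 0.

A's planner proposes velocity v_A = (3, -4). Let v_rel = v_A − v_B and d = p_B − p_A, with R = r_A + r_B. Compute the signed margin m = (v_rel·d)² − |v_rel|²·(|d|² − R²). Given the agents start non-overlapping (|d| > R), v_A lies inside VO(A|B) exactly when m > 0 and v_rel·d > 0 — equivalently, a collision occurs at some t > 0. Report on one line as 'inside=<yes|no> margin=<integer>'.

d = (9, -12),  |d|² = 225;  R = 5+8 = 13,  c = 225−13² = 56
v_rel = (10, -11),  |v_rel|² = 221;  v_rel·d = (10)·(9) + (-11)·(-12) = 222
221·t² − 444·t + 56 = 0  ⇒  m = 222² − 221·56 = 36908
m = 36908 > 0,  v_rel·d = 222 > 0  ⇒  inside

inside=yes margin=36908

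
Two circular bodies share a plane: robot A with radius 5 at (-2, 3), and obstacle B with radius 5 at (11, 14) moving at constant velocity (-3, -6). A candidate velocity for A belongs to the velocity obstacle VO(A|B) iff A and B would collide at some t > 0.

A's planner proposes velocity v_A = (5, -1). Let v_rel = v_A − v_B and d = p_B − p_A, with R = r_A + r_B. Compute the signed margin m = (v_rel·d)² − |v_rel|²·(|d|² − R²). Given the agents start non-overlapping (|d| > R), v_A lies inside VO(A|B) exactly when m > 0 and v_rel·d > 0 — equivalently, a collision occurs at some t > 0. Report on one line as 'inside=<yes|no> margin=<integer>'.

d = (13, 11),  |d|² = 290;  R = 5+5 = 10,  c = 290−10² = 190
v_rel = (8, 5),  |v_rel|² = 89;  v_rel·d = (8)·(13) + (5)·(11) = 159
89·t² − 318·t + 190 = 0  ⇒  m = 159² − 89·190 = 8371
m = 8371 > 0,  v_rel·d = 159 > 0  ⇒  inside

inside=yes margin=8371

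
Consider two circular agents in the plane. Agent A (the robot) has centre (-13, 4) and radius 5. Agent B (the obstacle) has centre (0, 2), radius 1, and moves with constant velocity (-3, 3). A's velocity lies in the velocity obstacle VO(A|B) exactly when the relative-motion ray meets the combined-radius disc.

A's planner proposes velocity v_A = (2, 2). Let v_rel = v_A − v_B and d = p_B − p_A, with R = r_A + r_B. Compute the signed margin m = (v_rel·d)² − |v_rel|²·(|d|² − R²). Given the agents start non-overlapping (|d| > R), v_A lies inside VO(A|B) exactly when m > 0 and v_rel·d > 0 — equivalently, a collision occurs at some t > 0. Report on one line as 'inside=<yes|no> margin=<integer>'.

d = (13, -2),  |d|² = 173;  R = 5+1 = 6,  c = 173−6² = 137
v_rel = (5, -1),  |v_rel|² = 26;  v_rel·d = (5)·(13) + (-1)·(-2) = 67
26·t² − 134·t + 137 = 0  ⇒  m = 67² − 26·137 = 927
m = 927 > 0,  v_rel·d = 67 > 0  ⇒  inside

inside=yes margin=927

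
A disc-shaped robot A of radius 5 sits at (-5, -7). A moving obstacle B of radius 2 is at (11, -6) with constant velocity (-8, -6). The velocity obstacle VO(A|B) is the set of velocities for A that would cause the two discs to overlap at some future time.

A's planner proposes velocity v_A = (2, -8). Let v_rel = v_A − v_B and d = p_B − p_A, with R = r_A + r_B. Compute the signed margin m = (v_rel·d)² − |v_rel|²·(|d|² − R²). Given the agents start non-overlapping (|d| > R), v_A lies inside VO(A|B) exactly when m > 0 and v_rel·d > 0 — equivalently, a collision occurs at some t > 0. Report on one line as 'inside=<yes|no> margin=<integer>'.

d = (16, 1),  |d|² = 257;  R = 5+2 = 7,  c = 257−7² = 208
v_rel = (10, -2),  |v_rel|² = 104;  v_rel·d = (10)·(16) + (-2)·(1) = 158
104·t² − 316·t + 208 = 0  ⇒  m = 158² − 104·208 = 3332
m = 3332 > 0,  v_rel·d = 158 > 0  ⇒  inside

inside=yes margin=3332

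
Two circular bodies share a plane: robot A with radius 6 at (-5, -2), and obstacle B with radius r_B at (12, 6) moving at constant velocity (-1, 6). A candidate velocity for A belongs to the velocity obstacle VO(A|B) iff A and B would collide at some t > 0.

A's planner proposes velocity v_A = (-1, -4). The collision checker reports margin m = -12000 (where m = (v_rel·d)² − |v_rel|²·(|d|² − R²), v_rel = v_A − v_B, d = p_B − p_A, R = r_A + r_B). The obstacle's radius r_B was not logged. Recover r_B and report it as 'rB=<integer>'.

m = -12000
d = (17, 8);  v_rel = (0, -10),  |v_rel|² = 100
v_rel×d = (0)·(8) − (-10)·(17) = 170
since m = R²·100 − 170²:  R² = (28900 + -12000) / 100 = 169
R = √169 = 13  ⇒  r_B = 13 − 6 = 7

rB=7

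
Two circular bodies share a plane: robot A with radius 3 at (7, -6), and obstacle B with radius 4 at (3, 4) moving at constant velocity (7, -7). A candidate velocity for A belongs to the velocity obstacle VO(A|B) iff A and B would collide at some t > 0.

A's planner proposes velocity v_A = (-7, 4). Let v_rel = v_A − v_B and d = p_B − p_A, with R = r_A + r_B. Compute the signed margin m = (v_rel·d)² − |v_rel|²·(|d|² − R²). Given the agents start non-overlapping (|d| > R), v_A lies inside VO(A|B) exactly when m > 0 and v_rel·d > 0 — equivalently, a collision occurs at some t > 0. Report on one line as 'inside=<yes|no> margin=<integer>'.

d = (-4, 10),  |d|² = 116;  R = 3+4 = 7,  c = 116−7² = 67
v_rel = (-14, 11),  |v_rel|² = 317;  v_rel·d = (-14)·(-4) + (11)·(10) = 166
317·t² − 332·t + 67 = 0  ⇒  m = 166² − 317·67 = 6317
m = 6317 > 0,  v_rel·d = 166 > 0  ⇒  inside

inside=yes margin=6317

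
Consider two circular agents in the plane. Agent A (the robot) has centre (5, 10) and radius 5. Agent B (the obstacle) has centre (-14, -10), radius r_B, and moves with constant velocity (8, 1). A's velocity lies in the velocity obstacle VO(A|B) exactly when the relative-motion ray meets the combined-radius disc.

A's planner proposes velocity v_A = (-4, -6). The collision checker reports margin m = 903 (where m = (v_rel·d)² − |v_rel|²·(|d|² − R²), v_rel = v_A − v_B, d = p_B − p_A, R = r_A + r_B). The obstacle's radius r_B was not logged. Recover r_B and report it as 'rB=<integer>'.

m = 903
d = (-19, -20);  v_rel = (-12, -7),  |v_rel|² = 193
v_rel×d = (-12)·(-20) − (-7)·(-19) = 107
since m = R²·193 − 107²:  R² = (11449 + 903) / 193 = 64
R = √64 = 8  ⇒  r_B = 8 − 5 = 3

rB=3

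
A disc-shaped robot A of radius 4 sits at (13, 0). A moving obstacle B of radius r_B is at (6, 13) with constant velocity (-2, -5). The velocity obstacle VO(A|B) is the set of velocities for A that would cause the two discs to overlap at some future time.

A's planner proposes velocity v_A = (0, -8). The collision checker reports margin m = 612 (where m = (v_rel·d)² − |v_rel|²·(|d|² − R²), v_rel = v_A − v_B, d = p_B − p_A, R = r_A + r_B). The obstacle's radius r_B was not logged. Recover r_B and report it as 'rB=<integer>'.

m = 612
d = (-7, 13);  v_rel = (2, -3),  |v_rel|² = 13
v_rel×d = (2)·(13) − (-3)·(-7) = 5
since m = R²·13 − 5²:  R² = (25 + 612) / 13 = 49
R = √49 = 7  ⇒  r_B = 7 − 4 = 3

rB=3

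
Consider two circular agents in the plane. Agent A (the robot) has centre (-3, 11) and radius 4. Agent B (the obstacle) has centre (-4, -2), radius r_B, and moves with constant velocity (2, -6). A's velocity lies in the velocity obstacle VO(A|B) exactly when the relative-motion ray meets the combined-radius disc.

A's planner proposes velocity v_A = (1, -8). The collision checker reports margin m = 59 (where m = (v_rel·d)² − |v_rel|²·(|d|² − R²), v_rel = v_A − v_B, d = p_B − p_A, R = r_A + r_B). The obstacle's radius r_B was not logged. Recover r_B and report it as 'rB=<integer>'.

m = 59
d = (-1, -13);  v_rel = (-1, -2),  |v_rel|² = 5
v_rel×d = (-1)·(-13) − (-2)·(-1) = 11
since m = R²·5 − 11²:  R² = (121 + 59) / 5 = 36
R = √36 = 6  ⇒  r_B = 6 − 4 = 2

rB=2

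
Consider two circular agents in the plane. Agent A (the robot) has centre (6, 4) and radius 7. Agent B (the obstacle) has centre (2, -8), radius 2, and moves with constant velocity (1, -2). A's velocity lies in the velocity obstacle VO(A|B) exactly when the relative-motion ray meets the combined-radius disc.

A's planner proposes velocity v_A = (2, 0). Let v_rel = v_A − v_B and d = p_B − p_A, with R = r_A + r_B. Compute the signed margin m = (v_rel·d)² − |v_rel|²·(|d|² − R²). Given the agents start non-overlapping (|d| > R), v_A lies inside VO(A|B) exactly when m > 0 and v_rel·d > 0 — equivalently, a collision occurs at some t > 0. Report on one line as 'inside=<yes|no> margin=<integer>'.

d = (-4, -12),  |d|² = 160;  R = 7+2 = 9,  c = 160−9² = 79
v_rel = (1, 2),  |v_rel|² = 5;  v_rel·d = (1)·(-4) + (2)·(-12) = -28
5·t² + 56·t + 79 = 0  ⇒  m = (-28)² − 5·79 = 389
m = 389 > 0,  v_rel·d = -28 < 0  ⇒  outside

inside=no margin=389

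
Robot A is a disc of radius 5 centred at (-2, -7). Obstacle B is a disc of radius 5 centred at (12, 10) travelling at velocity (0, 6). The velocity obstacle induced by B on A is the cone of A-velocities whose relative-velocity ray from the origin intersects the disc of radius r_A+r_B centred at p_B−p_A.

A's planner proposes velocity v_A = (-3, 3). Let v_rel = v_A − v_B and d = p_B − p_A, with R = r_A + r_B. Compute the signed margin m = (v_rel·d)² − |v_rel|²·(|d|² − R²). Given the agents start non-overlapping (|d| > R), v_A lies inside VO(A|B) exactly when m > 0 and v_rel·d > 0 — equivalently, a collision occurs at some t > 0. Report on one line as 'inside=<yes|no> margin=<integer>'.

d = (14, 17),  |d|² = 485;  R = 5+5 = 10,  c = 485−10² = 385
v_rel = (-3, -3),  |v_rel|² = 18;  v_rel·d = (-3)·(14) + (-3)·(17) = -93
18·t² + 186·t + 385 = 0  ⇒  m = (-93)² − 18·385 = 1719
m = 1719 > 0,  v_rel·d = -93 < 0  ⇒  outside

inside=no margin=1719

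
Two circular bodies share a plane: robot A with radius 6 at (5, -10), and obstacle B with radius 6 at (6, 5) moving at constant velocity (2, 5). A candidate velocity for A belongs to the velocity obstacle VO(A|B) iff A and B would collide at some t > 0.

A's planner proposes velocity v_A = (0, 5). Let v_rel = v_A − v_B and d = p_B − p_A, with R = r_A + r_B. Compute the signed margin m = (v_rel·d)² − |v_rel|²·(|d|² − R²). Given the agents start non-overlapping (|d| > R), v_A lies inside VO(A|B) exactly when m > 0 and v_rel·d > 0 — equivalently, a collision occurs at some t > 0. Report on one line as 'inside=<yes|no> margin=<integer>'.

d = (1, 15),  |d|² = 226;  R = 6+6 = 12,  c = 226−12² = 82
v_rel = (-2, 0),  |v_rel|² = 4;  v_rel·d = (-2)·(1) + (0)·(15) = -2
4·t² + 4·t + 82 = 0  ⇒  m = (-2)² − 4·82 = -324
m = -324 < 0,  v_rel·d = -2 < 0  ⇒  outside

inside=no margin=-324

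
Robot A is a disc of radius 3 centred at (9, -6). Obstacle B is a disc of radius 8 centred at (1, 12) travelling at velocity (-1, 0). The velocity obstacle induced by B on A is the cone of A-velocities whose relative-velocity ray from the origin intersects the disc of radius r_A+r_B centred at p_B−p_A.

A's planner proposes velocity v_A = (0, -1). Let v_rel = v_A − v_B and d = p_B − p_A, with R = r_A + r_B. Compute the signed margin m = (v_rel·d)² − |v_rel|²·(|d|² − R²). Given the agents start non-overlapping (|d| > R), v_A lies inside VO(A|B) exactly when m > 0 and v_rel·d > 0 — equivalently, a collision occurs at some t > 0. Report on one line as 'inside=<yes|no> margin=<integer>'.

d = (-8, 18),  |d|² = 388;  R = 3+8 = 11,  c = 388−11² = 267
v_rel = (1, -1),  |v_rel|² = 2;  v_rel·d = (1)·(-8) + (-1)·(18) = -26
2·t² + 52·t + 267 = 0  ⇒  m = (-26)² − 2·267 = 142
m = 142 > 0,  v_rel·d = -26 < 0  ⇒  outside

inside=no margin=142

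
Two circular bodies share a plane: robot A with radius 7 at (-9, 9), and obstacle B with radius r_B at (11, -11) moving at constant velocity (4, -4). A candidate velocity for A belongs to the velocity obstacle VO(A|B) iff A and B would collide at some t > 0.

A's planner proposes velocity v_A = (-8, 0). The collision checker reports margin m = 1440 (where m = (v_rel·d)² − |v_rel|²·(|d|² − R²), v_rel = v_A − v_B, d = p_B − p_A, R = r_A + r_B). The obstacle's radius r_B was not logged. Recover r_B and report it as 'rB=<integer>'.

m = 1440
d = (20, -20);  v_rel = (-12, 4),  |v_rel|² = 160
v_rel×d = (-12)·(-20) − (4)·(20) = 160
since m = R²·160 − 160²:  R² = (25600 + 1440) / 160 = 169
R = √169 = 13  ⇒  r_B = 13 − 7 = 6

rB=6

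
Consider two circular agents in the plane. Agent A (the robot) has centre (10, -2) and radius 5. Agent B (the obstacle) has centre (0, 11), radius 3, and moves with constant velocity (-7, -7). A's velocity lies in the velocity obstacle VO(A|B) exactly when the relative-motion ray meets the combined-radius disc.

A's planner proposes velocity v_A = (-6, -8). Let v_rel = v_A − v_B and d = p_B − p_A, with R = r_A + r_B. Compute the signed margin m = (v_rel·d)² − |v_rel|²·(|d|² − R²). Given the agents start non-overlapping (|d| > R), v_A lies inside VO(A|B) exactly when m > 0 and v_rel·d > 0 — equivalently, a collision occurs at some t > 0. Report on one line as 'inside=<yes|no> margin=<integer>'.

d = (-10, 13),  |d|² = 269;  R = 5+3 = 8,  c = 269−8² = 205
v_rel = (1, -1),  |v_rel|² = 2;  v_rel·d = (1)·(-10) + (-1)·(13) = -23
2·t² + 46·t + 205 = 0  ⇒  m = (-23)² − 2·205 = 119
m = 119 > 0,  v_rel·d = -23 < 0  ⇒  outside

inside=no margin=119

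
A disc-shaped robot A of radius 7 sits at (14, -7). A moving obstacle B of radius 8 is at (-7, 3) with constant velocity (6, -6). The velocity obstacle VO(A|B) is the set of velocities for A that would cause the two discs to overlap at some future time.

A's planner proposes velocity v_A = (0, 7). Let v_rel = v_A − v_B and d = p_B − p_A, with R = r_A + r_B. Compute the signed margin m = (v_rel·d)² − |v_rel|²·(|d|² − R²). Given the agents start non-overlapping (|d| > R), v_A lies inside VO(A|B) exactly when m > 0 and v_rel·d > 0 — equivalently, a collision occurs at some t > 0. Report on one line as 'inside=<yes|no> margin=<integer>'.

d = (-21, 10),  |d|² = 541;  R = 7+8 = 15,  c = 541−15² = 316
v_rel = (-6, 13),  |v_rel|² = 205;  v_rel·d = (-6)·(-21) + (13)·(10) = 256
205·t² − 512·t + 316 = 0  ⇒  m = 256² − 205·316 = 756
m = 756 > 0,  v_rel·d = 256 > 0  ⇒  inside

inside=yes margin=756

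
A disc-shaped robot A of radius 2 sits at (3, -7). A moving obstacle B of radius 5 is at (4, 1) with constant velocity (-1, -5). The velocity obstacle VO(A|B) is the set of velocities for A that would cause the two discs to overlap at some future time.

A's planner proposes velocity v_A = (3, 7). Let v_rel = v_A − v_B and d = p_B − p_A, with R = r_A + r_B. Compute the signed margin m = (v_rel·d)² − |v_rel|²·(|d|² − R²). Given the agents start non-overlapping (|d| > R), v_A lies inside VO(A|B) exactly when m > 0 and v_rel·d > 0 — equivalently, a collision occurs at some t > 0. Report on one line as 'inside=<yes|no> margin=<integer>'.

d = (1, 8),  |d|² = 65;  R = 2+5 = 7,  c = 65−7² = 16
v_rel = (4, 12),  |v_rel|² = 160;  v_rel·d = (4)·(1) + (12)·(8) = 100
160·t² − 200·t + 16 = 0  ⇒  m = 100² − 160·16 = 7440
m = 7440 > 0,  v_rel·d = 100 > 0  ⇒  inside

inside=yes margin=7440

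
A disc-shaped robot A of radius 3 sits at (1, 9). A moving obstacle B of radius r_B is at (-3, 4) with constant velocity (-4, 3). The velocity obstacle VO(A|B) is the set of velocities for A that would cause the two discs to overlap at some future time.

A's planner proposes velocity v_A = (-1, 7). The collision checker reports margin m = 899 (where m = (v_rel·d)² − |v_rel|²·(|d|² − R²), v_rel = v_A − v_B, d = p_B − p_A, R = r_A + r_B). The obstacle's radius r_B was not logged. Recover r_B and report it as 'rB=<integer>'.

m = 899
d = (-4, -5);  v_rel = (3, 4),  |v_rel|² = 25
v_rel×d = (3)·(-5) − (4)·(-4) = 1
since m = R²·25 − 1²:  R² = (1 + 899) / 25 = 36
R = √36 = 6  ⇒  r_B = 6 − 3 = 3

rB=3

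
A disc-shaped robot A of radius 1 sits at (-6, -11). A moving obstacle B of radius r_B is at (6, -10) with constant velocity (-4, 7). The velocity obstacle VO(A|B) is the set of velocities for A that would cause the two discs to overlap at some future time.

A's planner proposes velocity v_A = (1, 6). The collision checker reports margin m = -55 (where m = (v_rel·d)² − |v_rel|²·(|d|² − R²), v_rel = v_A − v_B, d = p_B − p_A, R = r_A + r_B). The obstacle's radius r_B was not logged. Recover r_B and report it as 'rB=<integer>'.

m = -55
d = (12, 1);  v_rel = (5, -1),  |v_rel|² = 26
v_rel×d = (5)·(1) − (-1)·(12) = 17
since m = R²·26 − 17²:  R² = (289 + -55) / 26 = 9
R = √9 = 3  ⇒  r_B = 3 − 1 = 2

rB=2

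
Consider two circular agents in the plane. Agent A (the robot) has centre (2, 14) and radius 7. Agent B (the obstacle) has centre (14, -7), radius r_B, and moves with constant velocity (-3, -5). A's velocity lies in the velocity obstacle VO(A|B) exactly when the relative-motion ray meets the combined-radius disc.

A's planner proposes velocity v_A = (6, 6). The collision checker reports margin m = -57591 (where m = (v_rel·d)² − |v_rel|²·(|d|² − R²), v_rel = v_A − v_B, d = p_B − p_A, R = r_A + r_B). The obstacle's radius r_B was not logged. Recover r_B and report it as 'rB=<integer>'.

m = -57591
d = (12, -21);  v_rel = (9, 11),  |v_rel|² = 202
v_rel×d = (9)·(-21) − (11)·(12) = -321
since m = R²·202 − (-321)²:  R² = (103041 + -57591) / 202 = 225
R = √225 = 15  ⇒  r_B = 15 − 7 = 8

rB=8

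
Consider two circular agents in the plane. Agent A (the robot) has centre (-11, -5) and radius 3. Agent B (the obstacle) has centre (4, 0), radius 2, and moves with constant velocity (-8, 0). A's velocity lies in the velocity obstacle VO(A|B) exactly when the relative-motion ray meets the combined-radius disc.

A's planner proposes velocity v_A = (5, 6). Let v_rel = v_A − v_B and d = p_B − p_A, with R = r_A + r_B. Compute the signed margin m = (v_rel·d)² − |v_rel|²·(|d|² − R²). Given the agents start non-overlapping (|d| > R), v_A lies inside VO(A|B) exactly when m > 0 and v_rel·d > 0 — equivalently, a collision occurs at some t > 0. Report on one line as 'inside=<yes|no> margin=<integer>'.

d = (15, 5),  |d|² = 250;  R = 3+2 = 5,  c = 250−5² = 225
v_rel = (13, 6),  |v_rel|² = 205;  v_rel·d = (13)·(15) + (6)·(5) = 225
205·t² − 450·t + 225 = 0  ⇒  m = 225² − 205·225 = 4500
m = 4500 > 0,  v_rel·d = 225 > 0  ⇒  inside

inside=yes margin=4500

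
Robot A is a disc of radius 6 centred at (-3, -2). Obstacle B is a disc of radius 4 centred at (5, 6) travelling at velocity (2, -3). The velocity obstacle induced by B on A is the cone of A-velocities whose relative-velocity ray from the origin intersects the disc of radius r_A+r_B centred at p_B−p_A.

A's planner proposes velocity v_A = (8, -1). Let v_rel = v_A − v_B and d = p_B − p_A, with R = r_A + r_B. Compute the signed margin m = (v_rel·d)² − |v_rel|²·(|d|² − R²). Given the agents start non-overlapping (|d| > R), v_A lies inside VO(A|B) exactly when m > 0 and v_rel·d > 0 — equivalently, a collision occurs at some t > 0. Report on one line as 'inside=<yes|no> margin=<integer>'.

d = (8, 8),  |d|² = 128;  R = 6+4 = 10,  c = 128−10² = 28
v_rel = (6, 2),  |v_rel|² = 40;  v_rel·d = (6)·(8) + (2)·(8) = 64
40·t² − 128·t + 28 = 0  ⇒  m = 64² − 40·28 = 2976
m = 2976 > 0,  v_rel·d = 64 > 0  ⇒  inside

inside=yes margin=2976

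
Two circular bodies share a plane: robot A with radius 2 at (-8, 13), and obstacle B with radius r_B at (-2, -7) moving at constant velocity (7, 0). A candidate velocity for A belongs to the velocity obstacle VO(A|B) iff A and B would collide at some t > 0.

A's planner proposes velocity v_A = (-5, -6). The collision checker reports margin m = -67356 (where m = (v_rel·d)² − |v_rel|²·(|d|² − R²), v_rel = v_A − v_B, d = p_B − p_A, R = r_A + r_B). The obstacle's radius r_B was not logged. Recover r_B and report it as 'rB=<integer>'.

m = -67356
d = (6, -20);  v_rel = (-12, -6),  |v_rel|² = 180
v_rel×d = (-12)·(-20) − (-6)·(6) = 276
since m = R²·180 − 276²:  R² = (76176 + -67356) / 180 = 49
R = √49 = 7  ⇒  r_B = 7 − 2 = 5

rB=5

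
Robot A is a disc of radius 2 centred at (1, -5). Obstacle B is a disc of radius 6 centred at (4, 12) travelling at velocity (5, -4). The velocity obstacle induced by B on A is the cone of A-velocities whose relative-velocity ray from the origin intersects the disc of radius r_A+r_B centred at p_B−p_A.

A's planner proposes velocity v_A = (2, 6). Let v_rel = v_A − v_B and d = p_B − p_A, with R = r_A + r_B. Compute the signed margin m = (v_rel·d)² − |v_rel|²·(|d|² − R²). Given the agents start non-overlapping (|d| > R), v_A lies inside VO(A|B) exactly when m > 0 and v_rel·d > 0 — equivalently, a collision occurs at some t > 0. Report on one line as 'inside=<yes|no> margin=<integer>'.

d = (3, 17),  |d|² = 298;  R = 2+6 = 8,  c = 298−8² = 234
v_rel = (-3, 10),  |v_rel|² = 109;  v_rel·d = (-3)·(3) + (10)·(17) = 161
109·t² − 322·t + 234 = 0  ⇒  m = 161² − 109·234 = 415
m = 415 > 0,  v_rel·d = 161 > 0  ⇒  inside

inside=yes margin=415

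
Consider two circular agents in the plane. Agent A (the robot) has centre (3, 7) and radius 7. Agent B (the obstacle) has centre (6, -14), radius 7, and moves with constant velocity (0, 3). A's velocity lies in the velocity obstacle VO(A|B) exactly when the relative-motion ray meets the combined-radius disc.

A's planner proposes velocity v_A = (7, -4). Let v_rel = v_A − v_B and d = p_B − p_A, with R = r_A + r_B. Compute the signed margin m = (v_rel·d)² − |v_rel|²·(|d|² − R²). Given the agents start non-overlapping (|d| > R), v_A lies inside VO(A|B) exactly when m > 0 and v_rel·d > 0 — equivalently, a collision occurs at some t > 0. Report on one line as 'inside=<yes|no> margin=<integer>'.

d = (3, -21),  |d|² = 450;  R = 7+7 = 14,  c = 450−14² = 254
v_rel = (7, -7),  |v_rel|² = 98;  v_rel·d = (7)·(3) + (-7)·(-21) = 168
98·t² − 336·t + 254 = 0  ⇒  m = 168² − 98·254 = 3332
m = 3332 > 0,  v_rel·d = 168 > 0  ⇒  inside

inside=yes margin=3332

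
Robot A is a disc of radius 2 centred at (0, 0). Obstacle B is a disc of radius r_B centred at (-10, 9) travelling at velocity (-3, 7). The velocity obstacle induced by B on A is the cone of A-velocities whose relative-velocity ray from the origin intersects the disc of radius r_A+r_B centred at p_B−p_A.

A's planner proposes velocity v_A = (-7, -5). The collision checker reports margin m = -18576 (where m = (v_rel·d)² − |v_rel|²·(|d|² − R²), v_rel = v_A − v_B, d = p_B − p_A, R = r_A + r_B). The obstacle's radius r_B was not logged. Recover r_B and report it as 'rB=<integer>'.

m = -18576
d = (-10, 9);  v_rel = (-4, -12),  |v_rel|² = 160
v_rel×d = (-4)·(9) − (-12)·(-10) = -156
since m = R²·160 − (-156)²:  R² = (24336 + -18576) / 160 = 36
R = √36 = 6  ⇒  r_B = 6 − 2 = 4

rB=4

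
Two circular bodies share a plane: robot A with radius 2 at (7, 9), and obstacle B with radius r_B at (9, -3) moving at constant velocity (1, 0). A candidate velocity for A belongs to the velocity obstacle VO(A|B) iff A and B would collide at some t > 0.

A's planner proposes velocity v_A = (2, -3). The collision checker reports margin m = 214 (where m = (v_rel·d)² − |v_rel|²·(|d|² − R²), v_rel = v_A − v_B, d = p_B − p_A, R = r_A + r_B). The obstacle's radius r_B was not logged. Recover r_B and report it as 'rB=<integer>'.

m = 214
d = (2, -12);  v_rel = (1, -3),  |v_rel|² = 10
v_rel×d = (1)·(-12) − (-3)·(2) = -6
since m = R²·10 − (-6)²:  R² = (36 + 214) / 10 = 25
R = √25 = 5  ⇒  r_B = 5 − 2 = 3

rB=3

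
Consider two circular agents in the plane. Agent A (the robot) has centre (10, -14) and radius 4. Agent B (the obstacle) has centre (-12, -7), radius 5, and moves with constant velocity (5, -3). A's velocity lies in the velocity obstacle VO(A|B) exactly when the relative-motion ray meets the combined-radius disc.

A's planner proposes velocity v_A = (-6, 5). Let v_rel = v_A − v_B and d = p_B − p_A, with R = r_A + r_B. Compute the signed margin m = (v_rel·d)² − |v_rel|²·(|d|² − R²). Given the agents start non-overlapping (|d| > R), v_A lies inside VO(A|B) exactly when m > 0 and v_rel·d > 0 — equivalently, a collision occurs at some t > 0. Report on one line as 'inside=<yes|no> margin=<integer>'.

d = (-22, 7),  |d|² = 533;  R = 4+5 = 9,  c = 533−9² = 452
v_rel = (-11, 8),  |v_rel|² = 185;  v_rel·d = (-11)·(-22) + (8)·(7) = 298
185·t² − 596·t + 452 = 0  ⇒  m = 298² − 185·452 = 5184
m = 5184 > 0,  v_rel·d = 298 > 0  ⇒  inside

inside=yes margin=5184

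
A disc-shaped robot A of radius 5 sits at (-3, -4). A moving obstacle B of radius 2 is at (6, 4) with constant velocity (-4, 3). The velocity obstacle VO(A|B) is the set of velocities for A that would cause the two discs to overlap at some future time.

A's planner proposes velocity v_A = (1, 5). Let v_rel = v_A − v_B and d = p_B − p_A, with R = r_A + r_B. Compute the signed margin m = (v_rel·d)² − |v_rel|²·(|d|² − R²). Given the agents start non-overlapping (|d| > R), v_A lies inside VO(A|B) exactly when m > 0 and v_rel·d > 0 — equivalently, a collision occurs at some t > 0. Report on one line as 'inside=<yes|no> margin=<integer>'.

d = (9, 8),  |d|² = 145;  R = 5+2 = 7,  c = 145−7² = 96
v_rel = (5, 2),  |v_rel|² = 29;  v_rel·d = (5)·(9) + (2)·(8) = 61
29·t² − 122·t + 96 = 0  ⇒  m = 61² − 29·96 = 937
m = 937 > 0,  v_rel·d = 61 > 0  ⇒  inside

inside=yes margin=937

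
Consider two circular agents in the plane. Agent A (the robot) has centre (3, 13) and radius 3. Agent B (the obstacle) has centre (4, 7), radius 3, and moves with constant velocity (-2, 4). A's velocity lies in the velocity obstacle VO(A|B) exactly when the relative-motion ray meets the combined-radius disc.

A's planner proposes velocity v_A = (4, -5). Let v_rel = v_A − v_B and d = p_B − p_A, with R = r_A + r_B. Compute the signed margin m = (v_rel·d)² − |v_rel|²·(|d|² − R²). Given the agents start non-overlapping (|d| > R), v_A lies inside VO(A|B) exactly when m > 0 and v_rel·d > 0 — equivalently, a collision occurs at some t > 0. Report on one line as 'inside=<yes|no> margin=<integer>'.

d = (1, -6),  |d|² = 37;  R = 3+3 = 6,  c = 37−6² = 1
v_rel = (6, -9),  |v_rel|² = 117;  v_rel·d = (6)·(1) + (-9)·(-6) = 60
117·t² − 120·t + 1 = 0  ⇒  m = 60² − 117·1 = 3483
m = 3483 > 0,  v_rel·d = 60 > 0  ⇒  inside

inside=yes margin=3483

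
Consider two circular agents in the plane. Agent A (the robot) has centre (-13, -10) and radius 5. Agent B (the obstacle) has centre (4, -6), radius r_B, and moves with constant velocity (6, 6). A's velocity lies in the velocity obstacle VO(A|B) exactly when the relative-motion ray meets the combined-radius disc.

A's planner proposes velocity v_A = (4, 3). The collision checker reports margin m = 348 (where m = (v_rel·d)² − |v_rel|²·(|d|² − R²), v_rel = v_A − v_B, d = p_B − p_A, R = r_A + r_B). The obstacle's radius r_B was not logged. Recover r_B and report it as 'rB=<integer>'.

m = 348
d = (17, 4);  v_rel = (-2, -3),  |v_rel|² = 13
v_rel×d = (-2)·(4) − (-3)·(17) = 43
since m = R²·13 − 43²:  R² = (1849 + 348) / 13 = 169
R = √169 = 13  ⇒  r_B = 13 − 5 = 8

rB=8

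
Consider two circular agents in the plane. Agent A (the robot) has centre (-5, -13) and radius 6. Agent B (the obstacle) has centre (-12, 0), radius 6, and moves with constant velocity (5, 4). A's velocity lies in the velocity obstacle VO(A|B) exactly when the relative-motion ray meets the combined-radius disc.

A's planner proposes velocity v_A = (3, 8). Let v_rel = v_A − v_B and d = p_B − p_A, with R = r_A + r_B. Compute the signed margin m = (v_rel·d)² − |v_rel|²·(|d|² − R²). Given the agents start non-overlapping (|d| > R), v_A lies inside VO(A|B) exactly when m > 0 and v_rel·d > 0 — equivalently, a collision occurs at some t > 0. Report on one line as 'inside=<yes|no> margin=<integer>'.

d = (-7, 13),  |d|² = 218;  R = 6+6 = 12,  c = 218−12² = 74
v_rel = (-2, 4),  |v_rel|² = 20;  v_rel·d = (-2)·(-7) + (4)·(13) = 66
20·t² − 132·t + 74 = 0  ⇒  m = 66² − 20·74 = 2876
m = 2876 > 0,  v_rel·d = 66 > 0  ⇒  inside

inside=yes margin=2876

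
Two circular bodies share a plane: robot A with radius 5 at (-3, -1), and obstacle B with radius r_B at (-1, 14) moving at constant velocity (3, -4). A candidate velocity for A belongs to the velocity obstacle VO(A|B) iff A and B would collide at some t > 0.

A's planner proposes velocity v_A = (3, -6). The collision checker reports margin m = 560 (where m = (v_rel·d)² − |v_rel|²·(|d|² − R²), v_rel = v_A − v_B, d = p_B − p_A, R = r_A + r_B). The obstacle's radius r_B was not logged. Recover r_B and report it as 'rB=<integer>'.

m = 560
d = (2, 15);  v_rel = (0, -2),  |v_rel|² = 4
v_rel×d = (0)·(15) − (-2)·(2) = 4
since m = R²·4 − 4²:  R² = (16 + 560) / 4 = 144
R = √144 = 12  ⇒  r_B = 12 − 5 = 7

rB=7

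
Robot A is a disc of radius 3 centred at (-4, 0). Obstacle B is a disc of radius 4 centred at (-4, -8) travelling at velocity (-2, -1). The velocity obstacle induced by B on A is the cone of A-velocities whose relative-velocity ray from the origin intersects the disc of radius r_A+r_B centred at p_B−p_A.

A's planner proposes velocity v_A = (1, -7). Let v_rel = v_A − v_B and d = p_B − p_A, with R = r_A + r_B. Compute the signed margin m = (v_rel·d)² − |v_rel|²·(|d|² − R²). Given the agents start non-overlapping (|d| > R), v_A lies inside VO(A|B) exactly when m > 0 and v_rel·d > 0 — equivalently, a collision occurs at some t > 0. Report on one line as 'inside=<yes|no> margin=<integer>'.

d = (0, -8),  |d|² = 64;  R = 3+4 = 7,  c = 64−7² = 15
v_rel = (3, -6),  |v_rel|² = 45;  v_rel·d = (3)·(0) + (-6)·(-8) = 48
45·t² − 96·t + 15 = 0  ⇒  m = 48² − 45·15 = 1629
m = 1629 > 0,  v_rel·d = 48 > 0  ⇒  inside

inside=yes margin=1629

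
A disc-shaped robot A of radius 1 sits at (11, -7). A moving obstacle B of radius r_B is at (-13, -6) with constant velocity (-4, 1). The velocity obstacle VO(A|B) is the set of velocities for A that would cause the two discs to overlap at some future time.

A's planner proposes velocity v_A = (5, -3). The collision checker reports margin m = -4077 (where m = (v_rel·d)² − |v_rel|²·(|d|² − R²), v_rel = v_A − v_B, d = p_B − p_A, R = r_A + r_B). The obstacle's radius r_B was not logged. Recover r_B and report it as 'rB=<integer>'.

m = -4077
d = (-24, 1);  v_rel = (9, -4),  |v_rel|² = 97
v_rel×d = (9)·(1) − (-4)·(-24) = -87
since m = R²·97 − (-87)²:  R² = (7569 + -4077) / 97 = 36
R = √36 = 6  ⇒  r_B = 6 − 1 = 5

rB=5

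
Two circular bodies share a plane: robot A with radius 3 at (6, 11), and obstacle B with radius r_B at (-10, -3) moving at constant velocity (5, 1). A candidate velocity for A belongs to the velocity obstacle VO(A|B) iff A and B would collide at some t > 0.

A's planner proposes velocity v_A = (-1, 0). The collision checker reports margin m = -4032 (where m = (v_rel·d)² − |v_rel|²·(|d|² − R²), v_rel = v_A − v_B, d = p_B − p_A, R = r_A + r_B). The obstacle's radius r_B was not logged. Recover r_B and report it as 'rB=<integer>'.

m = -4032
d = (-16, -14);  v_rel = (-6, -1),  |v_rel|² = 37
v_rel×d = (-6)·(-14) − (-1)·(-16) = 68
since m = R²·37 − 68²:  R² = (4624 + -4032) / 37 = 16
R = √16 = 4  ⇒  r_B = 4 − 3 = 1

rB=1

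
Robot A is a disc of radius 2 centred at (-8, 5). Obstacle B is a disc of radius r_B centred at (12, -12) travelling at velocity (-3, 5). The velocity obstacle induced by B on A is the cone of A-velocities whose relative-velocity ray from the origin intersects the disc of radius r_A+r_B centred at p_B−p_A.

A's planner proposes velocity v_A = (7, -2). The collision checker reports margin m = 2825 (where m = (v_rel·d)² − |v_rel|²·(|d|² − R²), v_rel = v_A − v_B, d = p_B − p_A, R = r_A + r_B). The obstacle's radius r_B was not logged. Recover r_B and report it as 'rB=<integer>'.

m = 2825
d = (20, -17);  v_rel = (10, -7),  |v_rel|² = 149
v_rel×d = (10)·(-17) − (-7)·(20) = -30
since m = R²·149 − (-30)²:  R² = (900 + 2825) / 149 = 25
R = √25 = 5  ⇒  r_B = 5 − 2 = 3

rB=3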